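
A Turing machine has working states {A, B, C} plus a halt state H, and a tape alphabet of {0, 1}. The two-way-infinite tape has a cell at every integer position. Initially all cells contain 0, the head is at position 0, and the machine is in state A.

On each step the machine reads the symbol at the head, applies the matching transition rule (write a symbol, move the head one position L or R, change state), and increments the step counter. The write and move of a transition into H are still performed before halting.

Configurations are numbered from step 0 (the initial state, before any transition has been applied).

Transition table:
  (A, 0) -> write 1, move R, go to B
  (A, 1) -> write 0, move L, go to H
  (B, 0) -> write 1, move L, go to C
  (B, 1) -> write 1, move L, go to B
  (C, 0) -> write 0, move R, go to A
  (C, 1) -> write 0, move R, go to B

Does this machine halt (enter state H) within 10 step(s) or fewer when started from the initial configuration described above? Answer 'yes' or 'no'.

Answer: yes

Derivation:
Step 1: in state A at pos 0, read 0 -> (A,0)->write 1,move R,goto B. Now: state=B, head=1, tape[-1..2]=0100 (head:   ^)
Step 2: in state B at pos 1, read 0 -> (B,0)->write 1,move L,goto C. Now: state=C, head=0, tape[-1..2]=0110 (head:  ^)
Step 3: in state C at pos 0, read 1 -> (C,1)->write 0,move R,goto B. Now: state=B, head=1, tape[-1..2]=0010 (head:   ^)
Step 4: in state B at pos 1, read 1 -> (B,1)->write 1,move L,goto B. Now: state=B, head=0, tape[-1..2]=0010 (head:  ^)
Step 5: in state B at pos 0, read 0 -> (B,0)->write 1,move L,goto C. Now: state=C, head=-1, tape[-2..2]=00110 (head:  ^)
Step 6: in state C at pos -1, read 0 -> (C,0)->write 0,move R,goto A. Now: state=A, head=0, tape[-2..2]=00110 (head:   ^)
Step 7: in state A at pos 0, read 1 -> (A,1)->write 0,move L,goto H. Now: state=H, head=-1, tape[-2..2]=00010 (head:  ^)
State H reached at step 7; 7 <= 10 -> yes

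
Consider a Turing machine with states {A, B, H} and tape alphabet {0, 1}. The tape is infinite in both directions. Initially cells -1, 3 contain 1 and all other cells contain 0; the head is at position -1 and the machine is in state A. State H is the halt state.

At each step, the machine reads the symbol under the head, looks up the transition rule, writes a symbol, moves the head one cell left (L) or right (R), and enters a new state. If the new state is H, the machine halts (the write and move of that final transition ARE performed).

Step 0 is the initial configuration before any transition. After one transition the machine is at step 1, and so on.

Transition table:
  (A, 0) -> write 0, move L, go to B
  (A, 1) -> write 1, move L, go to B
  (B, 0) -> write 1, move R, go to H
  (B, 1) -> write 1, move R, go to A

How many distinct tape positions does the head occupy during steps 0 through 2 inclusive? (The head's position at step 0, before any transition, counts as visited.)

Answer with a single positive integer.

Step 1: in state A at pos -1, read 1 -> (A,1)->write 1,move L,goto B. Now: state=B, head=-2, tape[-3..4]=00100010 (head:  ^)
Step 2: in state B at pos -2, read 0 -> (B,0)->write 1,move R,goto H. Now: state=H, head=-1, tape[-3..4]=01100010 (head:   ^)
Head positions at steps 0..2: starting at -1, distinct positions visited = {-2, -1} -> 2 position(s)

Answer: 2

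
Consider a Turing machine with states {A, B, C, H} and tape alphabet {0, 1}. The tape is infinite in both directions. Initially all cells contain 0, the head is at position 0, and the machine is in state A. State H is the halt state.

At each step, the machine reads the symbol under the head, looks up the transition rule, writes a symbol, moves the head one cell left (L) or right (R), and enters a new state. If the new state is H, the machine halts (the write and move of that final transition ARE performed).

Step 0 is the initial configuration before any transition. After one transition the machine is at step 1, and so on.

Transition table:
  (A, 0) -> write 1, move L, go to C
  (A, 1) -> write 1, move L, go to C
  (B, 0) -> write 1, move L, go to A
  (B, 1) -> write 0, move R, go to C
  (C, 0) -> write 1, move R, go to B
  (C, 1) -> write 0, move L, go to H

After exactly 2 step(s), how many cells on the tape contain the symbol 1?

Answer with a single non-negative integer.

Step 1: in state A at pos 0, read 0 -> (A,0)->write 1,move L,goto C. Now: state=C, head=-1, tape[-2..1]=0010 (head:  ^)
Step 2: in state C at pos -1, read 0 -> (C,0)->write 1,move R,goto B. Now: state=B, head=0, tape[-2..1]=0110 (head:   ^)
Cells containing 1 after step 2: {-1, 0} -> 2 cell(s)

Answer: 2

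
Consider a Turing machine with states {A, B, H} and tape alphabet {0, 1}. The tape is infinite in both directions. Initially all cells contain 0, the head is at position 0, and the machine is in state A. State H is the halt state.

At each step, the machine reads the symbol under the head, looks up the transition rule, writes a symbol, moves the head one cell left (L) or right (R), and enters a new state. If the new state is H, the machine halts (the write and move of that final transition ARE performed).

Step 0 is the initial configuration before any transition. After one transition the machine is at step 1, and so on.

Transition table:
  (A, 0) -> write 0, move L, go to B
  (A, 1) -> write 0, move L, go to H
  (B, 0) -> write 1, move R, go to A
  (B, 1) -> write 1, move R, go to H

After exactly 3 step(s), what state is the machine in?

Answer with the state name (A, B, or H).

Step 1: in state A at pos 0, read 0 -> (A,0)->write 0,move L,goto B. Now: state=B, head=-1, tape[-2..1]=0000 (head:  ^)
Step 2: in state B at pos -1, read 0 -> (B,0)->write 1,move R,goto A. Now: state=A, head=0, tape[-2..1]=0100 (head:   ^)
Step 3: in state A at pos 0, read 0 -> (A,0)->write 0,move L,goto B. Now: state=B, head=-1, tape[-2..1]=0100 (head:  ^)

Answer: B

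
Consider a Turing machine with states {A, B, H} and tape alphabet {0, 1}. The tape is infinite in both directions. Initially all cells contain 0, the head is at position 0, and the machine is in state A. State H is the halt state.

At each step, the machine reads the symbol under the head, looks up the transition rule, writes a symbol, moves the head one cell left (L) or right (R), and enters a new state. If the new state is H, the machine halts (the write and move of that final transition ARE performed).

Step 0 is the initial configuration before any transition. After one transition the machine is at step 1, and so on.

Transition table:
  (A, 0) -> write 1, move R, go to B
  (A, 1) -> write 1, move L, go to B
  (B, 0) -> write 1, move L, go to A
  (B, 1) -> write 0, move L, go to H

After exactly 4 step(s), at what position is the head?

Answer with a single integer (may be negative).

Answer: -2

Derivation:
Step 1: in state A at pos 0, read 0 -> (A,0)->write 1,move R,goto B. Now: state=B, head=1, tape[-1..2]=0100 (head:   ^)
Step 2: in state B at pos 1, read 0 -> (B,0)->write 1,move L,goto A. Now: state=A, head=0, tape[-1..2]=0110 (head:  ^)
Step 3: in state A at pos 0, read 1 -> (A,1)->write 1,move L,goto B. Now: state=B, head=-1, tape[-2..2]=00110 (head:  ^)
Step 4: in state B at pos -1, read 0 -> (B,0)->write 1,move L,goto A. Now: state=A, head=-2, tape[-3..2]=001110 (head:  ^)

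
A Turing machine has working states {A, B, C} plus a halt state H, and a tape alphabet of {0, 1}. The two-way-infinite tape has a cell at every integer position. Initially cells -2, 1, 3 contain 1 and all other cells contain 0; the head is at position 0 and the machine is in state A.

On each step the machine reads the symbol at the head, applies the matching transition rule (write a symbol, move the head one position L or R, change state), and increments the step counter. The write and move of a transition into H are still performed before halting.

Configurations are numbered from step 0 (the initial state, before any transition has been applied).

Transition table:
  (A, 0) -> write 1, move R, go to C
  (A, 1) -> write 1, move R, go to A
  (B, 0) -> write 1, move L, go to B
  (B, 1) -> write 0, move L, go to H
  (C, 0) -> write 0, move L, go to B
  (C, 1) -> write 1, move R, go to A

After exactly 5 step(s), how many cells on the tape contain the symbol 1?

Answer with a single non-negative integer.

Answer: 6

Derivation:
Step 1: in state A at pos 0, read 0 -> (A,0)->write 1,move R,goto C. Now: state=C, head=1, tape[-3..4]=01011010 (head:     ^)
Step 2: in state C at pos 1, read 1 -> (C,1)->write 1,move R,goto A. Now: state=A, head=2, tape[-3..4]=01011010 (head:      ^)
Step 3: in state A at pos 2, read 0 -> (A,0)->write 1,move R,goto C. Now: state=C, head=3, tape[-3..4]=01011110 (head:       ^)
Step 4: in state C at pos 3, read 1 -> (C,1)->write 1,move R,goto A. Now: state=A, head=4, tape[-3..5]=010111100 (head:        ^)
Step 5: in state A at pos 4, read 0 -> (A,0)->write 1,move R,goto C. Now: state=C, head=5, tape[-3..6]=0101111100 (head:         ^)
Cells containing 1 after step 5: {-2, 0, 1, 2, 3, 4} -> 6 cell(s)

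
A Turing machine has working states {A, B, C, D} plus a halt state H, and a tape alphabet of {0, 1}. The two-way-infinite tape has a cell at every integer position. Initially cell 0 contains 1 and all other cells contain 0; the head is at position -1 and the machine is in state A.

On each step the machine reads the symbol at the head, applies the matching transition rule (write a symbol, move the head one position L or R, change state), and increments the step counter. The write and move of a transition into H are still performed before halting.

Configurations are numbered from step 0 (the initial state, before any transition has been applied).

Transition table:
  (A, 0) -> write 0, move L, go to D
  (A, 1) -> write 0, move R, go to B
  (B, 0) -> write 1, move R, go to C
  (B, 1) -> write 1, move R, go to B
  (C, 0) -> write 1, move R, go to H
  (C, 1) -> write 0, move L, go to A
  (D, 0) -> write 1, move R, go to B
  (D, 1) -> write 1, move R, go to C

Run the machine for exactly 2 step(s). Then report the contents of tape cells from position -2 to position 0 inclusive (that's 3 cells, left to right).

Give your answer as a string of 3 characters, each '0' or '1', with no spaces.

Step 1: in state A at pos -1, read 0 -> (A,0)->write 0,move L,goto D. Now: state=D, head=-2, tape[-3..1]=00010 (head:  ^)
Step 2: in state D at pos -2, read 0 -> (D,0)->write 1,move R,goto B. Now: state=B, head=-1, tape[-3..1]=01010 (head:   ^)

Answer: 101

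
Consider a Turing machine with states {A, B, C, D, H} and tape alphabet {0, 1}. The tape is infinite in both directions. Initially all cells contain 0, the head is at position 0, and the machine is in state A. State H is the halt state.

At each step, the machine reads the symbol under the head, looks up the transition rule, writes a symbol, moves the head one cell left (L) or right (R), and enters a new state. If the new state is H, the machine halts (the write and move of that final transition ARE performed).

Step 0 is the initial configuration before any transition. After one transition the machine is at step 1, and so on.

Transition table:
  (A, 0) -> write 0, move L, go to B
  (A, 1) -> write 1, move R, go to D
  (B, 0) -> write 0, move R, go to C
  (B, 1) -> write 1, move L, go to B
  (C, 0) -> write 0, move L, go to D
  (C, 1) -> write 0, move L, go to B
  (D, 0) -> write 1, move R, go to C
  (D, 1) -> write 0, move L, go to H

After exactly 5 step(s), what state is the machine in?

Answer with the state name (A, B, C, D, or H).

Step 1: in state A at pos 0, read 0 -> (A,0)->write 0,move L,goto B. Now: state=B, head=-1, tape[-2..1]=0000 (head:  ^)
Step 2: in state B at pos -1, read 0 -> (B,0)->write 0,move R,goto C. Now: state=C, head=0, tape[-2..1]=0000 (head:   ^)
Step 3: in state C at pos 0, read 0 -> (C,0)->write 0,move L,goto D. Now: state=D, head=-1, tape[-2..1]=0000 (head:  ^)
Step 4: in state D at pos -1, read 0 -> (D,0)->write 1,move R,goto C. Now: state=C, head=0, tape[-2..1]=0100 (head:   ^)
Step 5: in state C at pos 0, read 0 -> (C,0)->write 0,move L,goto D. Now: state=D, head=-1, tape[-2..1]=0100 (head:  ^)

Answer: D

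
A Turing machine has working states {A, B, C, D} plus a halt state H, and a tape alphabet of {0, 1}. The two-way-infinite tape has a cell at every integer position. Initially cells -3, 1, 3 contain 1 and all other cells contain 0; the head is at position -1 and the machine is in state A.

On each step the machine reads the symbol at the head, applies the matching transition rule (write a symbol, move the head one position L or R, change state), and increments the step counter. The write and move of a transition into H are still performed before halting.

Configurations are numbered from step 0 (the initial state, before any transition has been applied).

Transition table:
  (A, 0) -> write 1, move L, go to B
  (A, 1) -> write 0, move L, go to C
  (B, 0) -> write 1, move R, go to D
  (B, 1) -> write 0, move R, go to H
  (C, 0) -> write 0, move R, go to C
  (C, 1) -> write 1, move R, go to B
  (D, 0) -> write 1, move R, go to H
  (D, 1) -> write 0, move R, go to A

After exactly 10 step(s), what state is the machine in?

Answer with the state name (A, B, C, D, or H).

Step 1: in state A at pos -1, read 0 -> (A,0)->write 1,move L,goto B. Now: state=B, head=-2, tape[-4..4]=010101010 (head:   ^)
Step 2: in state B at pos -2, read 0 -> (B,0)->write 1,move R,goto D. Now: state=D, head=-1, tape[-4..4]=011101010 (head:    ^)
Step 3: in state D at pos -1, read 1 -> (D,1)->write 0,move R,goto A. Now: state=A, head=0, tape[-4..4]=011001010 (head:     ^)
Step 4: in state A at pos 0, read 0 -> (A,0)->write 1,move L,goto B. Now: state=B, head=-1, tape[-4..4]=011011010 (head:    ^)
Step 5: in state B at pos -1, read 0 -> (B,0)->write 1,move R,goto D. Now: state=D, head=0, tape[-4..4]=011111010 (head:     ^)
Step 6: in state D at pos 0, read 1 -> (D,1)->write 0,move R,goto A. Now: state=A, head=1, tape[-4..4]=011101010 (head:      ^)
Step 7: in state A at pos 1, read 1 -> (A,1)->write 0,move L,goto C. Now: state=C, head=0, tape[-4..4]=011100010 (head:     ^)
Step 8: in state C at pos 0, read 0 -> (C,0)->write 0,move R,goto C. Now: state=C, head=1, tape[-4..4]=011100010 (head:      ^)
Step 9: in state C at pos 1, read 0 -> (C,0)->write 0,move R,goto C. Now: state=C, head=2, tape[-4..4]=011100010 (head:       ^)
Step 10: in state C at pos 2, read 0 -> (C,0)->write 0,move R,goto C. Now: state=C, head=3, tape[-4..4]=011100010 (head:        ^)

Answer: C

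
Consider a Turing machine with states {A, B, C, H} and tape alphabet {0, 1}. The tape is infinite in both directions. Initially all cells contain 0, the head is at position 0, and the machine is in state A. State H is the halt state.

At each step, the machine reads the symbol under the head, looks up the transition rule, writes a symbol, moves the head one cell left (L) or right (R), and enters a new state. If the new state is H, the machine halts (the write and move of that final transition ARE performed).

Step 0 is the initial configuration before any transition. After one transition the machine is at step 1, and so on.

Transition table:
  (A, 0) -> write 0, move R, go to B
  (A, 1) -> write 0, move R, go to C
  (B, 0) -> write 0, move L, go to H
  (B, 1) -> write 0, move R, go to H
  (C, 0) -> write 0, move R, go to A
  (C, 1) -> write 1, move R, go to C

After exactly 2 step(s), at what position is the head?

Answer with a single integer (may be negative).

Step 1: in state A at pos 0, read 0 -> (A,0)->write 0,move R,goto B. Now: state=B, head=1, tape[-1..2]=0000 (head:   ^)
Step 2: in state B at pos 1, read 0 -> (B,0)->write 0,move L,goto H. Now: state=H, head=0, tape[-1..2]=0000 (head:  ^)

Answer: 0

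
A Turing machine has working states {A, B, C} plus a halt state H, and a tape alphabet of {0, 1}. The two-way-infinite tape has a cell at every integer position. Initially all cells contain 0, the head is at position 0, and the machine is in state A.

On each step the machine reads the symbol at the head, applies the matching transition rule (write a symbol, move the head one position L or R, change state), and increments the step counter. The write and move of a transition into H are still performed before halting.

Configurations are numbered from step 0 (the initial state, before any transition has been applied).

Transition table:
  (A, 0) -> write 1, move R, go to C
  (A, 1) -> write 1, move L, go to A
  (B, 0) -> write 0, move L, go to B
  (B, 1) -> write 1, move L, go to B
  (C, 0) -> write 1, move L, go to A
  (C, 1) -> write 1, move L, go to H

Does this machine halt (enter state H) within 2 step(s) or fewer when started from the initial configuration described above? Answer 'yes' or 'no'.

Answer: no

Derivation:
Step 1: in state A at pos 0, read 0 -> (A,0)->write 1,move R,goto C. Now: state=C, head=1, tape[-1..2]=0100 (head:   ^)
Step 2: in state C at pos 1, read 0 -> (C,0)->write 1,move L,goto A. Now: state=A, head=0, tape[-1..2]=0110 (head:  ^)
After 2 step(s): state = A (not H) -> not halted within 2 -> no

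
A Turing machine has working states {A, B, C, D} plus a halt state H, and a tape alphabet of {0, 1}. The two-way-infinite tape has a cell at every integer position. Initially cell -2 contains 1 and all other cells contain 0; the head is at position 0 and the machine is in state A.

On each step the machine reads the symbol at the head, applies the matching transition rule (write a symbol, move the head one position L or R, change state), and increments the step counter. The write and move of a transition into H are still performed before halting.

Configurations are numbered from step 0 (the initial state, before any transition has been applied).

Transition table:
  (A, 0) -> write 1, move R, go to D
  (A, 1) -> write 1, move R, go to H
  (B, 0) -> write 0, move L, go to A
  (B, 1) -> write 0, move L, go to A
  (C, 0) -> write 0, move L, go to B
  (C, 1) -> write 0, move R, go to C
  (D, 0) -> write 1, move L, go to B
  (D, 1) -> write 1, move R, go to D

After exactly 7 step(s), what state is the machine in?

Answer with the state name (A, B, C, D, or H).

Step 1: in state A at pos 0, read 0 -> (A,0)->write 1,move R,goto D. Now: state=D, head=1, tape[-3..2]=010100 (head:     ^)
Step 2: in state D at pos 1, read 0 -> (D,0)->write 1,move L,goto B. Now: state=B, head=0, tape[-3..2]=010110 (head:    ^)
Step 3: in state B at pos 0, read 1 -> (B,1)->write 0,move L,goto A. Now: state=A, head=-1, tape[-3..2]=010010 (head:   ^)
Step 4: in state A at pos -1, read 0 -> (A,0)->write 1,move R,goto D. Now: state=D, head=0, tape[-3..2]=011010 (head:    ^)
Step 5: in state D at pos 0, read 0 -> (D,0)->write 1,move L,goto B. Now: state=B, head=-1, tape[-3..2]=011110 (head:   ^)
Step 6: in state B at pos -1, read 1 -> (B,1)->write 0,move L,goto A. Now: state=A, head=-2, tape[-3..2]=010110 (head:  ^)
Step 7: in state A at pos -2, read 1 -> (A,1)->write 1,move R,goto H. Now: state=H, head=-1, tape[-3..2]=010110 (head:   ^)

Answer: H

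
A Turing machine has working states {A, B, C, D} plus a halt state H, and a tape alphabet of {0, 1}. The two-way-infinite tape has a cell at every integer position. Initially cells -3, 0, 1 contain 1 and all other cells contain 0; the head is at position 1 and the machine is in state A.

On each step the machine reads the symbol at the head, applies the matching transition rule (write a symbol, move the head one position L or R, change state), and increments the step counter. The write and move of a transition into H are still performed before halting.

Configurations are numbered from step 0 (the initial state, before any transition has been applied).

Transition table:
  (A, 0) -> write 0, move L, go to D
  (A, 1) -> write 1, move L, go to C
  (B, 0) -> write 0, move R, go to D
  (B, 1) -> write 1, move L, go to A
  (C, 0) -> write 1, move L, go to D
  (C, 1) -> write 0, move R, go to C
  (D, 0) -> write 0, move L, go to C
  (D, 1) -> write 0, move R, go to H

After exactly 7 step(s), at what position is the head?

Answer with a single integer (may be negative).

Step 1: in state A at pos 1, read 1 -> (A,1)->write 1,move L,goto C. Now: state=C, head=0, tape[-4..2]=0100110 (head:     ^)
Step 2: in state C at pos 0, read 1 -> (C,1)->write 0,move R,goto C. Now: state=C, head=1, tape[-4..2]=0100010 (head:      ^)
Step 3: in state C at pos 1, read 1 -> (C,1)->write 0,move R,goto C. Now: state=C, head=2, tape[-4..3]=01000000 (head:       ^)
Step 4: in state C at pos 2, read 0 -> (C,0)->write 1,move L,goto D. Now: state=D, head=1, tape[-4..3]=01000010 (head:      ^)
Step 5: in state D at pos 1, read 0 -> (D,0)->write 0,move L,goto C. Now: state=C, head=0, tape[-4..3]=01000010 (head:     ^)
Step 6: in state C at pos 0, read 0 -> (C,0)->write 1,move L,goto D. Now: state=D, head=-1, tape[-4..3]=01001010 (head:    ^)
Step 7: in state D at pos -1, read 0 -> (D,0)->write 0,move L,goto C. Now: state=C, head=-2, tape[-4..3]=01001010 (head:   ^)

Answer: -2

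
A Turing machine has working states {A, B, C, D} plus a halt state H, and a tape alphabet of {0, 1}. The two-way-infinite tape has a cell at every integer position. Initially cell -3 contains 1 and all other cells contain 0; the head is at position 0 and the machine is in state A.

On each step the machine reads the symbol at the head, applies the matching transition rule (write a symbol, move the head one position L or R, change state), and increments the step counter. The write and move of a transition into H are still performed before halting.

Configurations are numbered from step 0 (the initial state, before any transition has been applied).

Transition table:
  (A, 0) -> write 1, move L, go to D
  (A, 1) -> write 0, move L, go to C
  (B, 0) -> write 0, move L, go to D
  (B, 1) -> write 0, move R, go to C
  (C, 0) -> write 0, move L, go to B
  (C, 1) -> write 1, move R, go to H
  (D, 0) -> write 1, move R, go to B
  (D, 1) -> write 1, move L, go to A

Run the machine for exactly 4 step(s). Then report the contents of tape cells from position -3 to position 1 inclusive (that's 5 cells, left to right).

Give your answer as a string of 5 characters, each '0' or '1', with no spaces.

Step 1: in state A at pos 0, read 0 -> (A,0)->write 1,move L,goto D. Now: state=D, head=-1, tape[-4..1]=010010 (head:    ^)
Step 2: in state D at pos -1, read 0 -> (D,0)->write 1,move R,goto B. Now: state=B, head=0, tape[-4..1]=010110 (head:     ^)
Step 3: in state B at pos 0, read 1 -> (B,1)->write 0,move R,goto C. Now: state=C, head=1, tape[-4..2]=0101000 (head:      ^)
Step 4: in state C at pos 1, read 0 -> (C,0)->write 0,move L,goto B. Now: state=B, head=0, tape[-4..2]=0101000 (head:     ^)

Answer: 10100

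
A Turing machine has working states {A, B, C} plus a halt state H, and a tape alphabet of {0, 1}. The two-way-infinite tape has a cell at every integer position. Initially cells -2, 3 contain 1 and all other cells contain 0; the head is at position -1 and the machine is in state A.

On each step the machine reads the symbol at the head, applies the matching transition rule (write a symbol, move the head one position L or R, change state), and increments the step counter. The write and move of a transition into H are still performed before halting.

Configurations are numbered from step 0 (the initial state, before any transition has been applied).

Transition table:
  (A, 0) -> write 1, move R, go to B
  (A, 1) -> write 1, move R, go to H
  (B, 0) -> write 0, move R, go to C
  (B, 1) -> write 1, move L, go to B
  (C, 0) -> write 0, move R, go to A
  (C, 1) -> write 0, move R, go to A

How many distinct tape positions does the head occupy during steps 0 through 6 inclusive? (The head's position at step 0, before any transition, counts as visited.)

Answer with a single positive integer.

Step 1: in state A at pos -1, read 0 -> (A,0)->write 1,move R,goto B. Now: state=B, head=0, tape[-3..4]=01100010 (head:    ^)
Step 2: in state B at pos 0, read 0 -> (B,0)->write 0,move R,goto C. Now: state=C, head=1, tape[-3..4]=01100010 (head:     ^)
Step 3: in state C at pos 1, read 0 -> (C,0)->write 0,move R,goto A. Now: state=A, head=2, tape[-3..4]=01100010 (head:      ^)
Step 4: in state A at pos 2, read 0 -> (A,0)->write 1,move R,goto B. Now: state=B, head=3, tape[-3..4]=01100110 (head:       ^)
Step 5: in state B at pos 3, read 1 -> (B,1)->write 1,move L,goto B. Now: state=B, head=2, tape[-3..4]=01100110 (head:      ^)
Step 6: in state B at pos 2, read 1 -> (B,1)->write 1,move L,goto B. Now: state=B, head=1, tape[-3..4]=01100110 (head:     ^)
Head positions at steps 0..6: starting at -1, distinct positions visited = {-1, 0, 1, 2, 3} -> 5 position(s)

Answer: 5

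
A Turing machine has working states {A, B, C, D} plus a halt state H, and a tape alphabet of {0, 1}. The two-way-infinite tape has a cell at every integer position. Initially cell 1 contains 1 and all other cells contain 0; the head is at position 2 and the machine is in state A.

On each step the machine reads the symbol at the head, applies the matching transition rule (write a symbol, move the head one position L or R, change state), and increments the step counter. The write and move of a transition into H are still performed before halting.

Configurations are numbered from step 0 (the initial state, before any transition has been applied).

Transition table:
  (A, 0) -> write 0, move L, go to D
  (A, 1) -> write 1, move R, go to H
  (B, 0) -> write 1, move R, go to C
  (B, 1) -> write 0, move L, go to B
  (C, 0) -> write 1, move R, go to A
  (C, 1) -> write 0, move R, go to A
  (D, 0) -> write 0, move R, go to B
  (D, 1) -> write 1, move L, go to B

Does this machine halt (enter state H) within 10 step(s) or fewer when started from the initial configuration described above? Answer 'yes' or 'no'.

Step 1: in state A at pos 2, read 0 -> (A,0)->write 0,move L,goto D. Now: state=D, head=1, tape[0..3]=0100 (head:  ^)
Step 2: in state D at pos 1, read 1 -> (D,1)->write 1,move L,goto B. Now: state=B, head=0, tape[-1..3]=00100 (head:  ^)
Step 3: in state B at pos 0, read 0 -> (B,0)->write 1,move R,goto C. Now: state=C, head=1, tape[-1..3]=01100 (head:   ^)
Step 4: in state C at pos 1, read 1 -> (C,1)->write 0,move R,goto A. Now: state=A, head=2, tape[-1..3]=01000 (head:    ^)
Step 5: in state A at pos 2, read 0 -> (A,0)->write 0,move L,goto D. Now: state=D, head=1, tape[-1..3]=01000 (head:   ^)
Step 6: in state D at pos 1, read 0 -> (D,0)->write 0,move R,goto B. Now: state=B, head=2, tape[-1..3]=01000 (head:    ^)
Step 7: in state B at pos 2, read 0 -> (B,0)->write 1,move R,goto C. Now: state=C, head=3, tape[-1..4]=010100 (head:     ^)
Step 8: in state C at pos 3, read 0 -> (C,0)->write 1,move R,goto A. Now: state=A, head=4, tape[-1..5]=0101100 (head:      ^)
Step 9: in state A at pos 4, read 0 -> (A,0)->write 0,move L,goto D. Now: state=D, head=3, tape[-1..5]=0101100 (head:     ^)
Step 10: in state D at pos 3, read 1 -> (D,1)->write 1,move L,goto B. Now: state=B, head=2, tape[-1..5]=0101100 (head:    ^)
After 10 step(s): state = B (not H) -> not halted within 10 -> no

Answer: no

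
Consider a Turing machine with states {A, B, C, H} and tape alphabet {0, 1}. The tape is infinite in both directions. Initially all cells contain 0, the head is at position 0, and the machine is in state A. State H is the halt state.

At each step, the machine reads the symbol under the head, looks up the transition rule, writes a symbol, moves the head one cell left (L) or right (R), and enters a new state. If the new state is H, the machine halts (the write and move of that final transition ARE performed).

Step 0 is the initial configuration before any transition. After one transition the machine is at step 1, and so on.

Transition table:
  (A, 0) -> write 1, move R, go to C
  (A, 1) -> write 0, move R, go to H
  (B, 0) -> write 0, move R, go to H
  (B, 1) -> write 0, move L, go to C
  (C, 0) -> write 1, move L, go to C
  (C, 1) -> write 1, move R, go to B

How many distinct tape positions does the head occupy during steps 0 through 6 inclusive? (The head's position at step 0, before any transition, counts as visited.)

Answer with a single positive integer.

Step 1: in state A at pos 0, read 0 -> (A,0)->write 1,move R,goto C. Now: state=C, head=1, tape[-1..2]=0100 (head:   ^)
Step 2: in state C at pos 1, read 0 -> (C,0)->write 1,move L,goto C. Now: state=C, head=0, tape[-1..2]=0110 (head:  ^)
Step 3: in state C at pos 0, read 1 -> (C,1)->write 1,move R,goto B. Now: state=B, head=1, tape[-1..2]=0110 (head:   ^)
Step 4: in state B at pos 1, read 1 -> (B,1)->write 0,move L,goto C. Now: state=C, head=0, tape[-1..2]=0100 (head:  ^)
Step 5: in state C at pos 0, read 1 -> (C,1)->write 1,move R,goto B. Now: state=B, head=1, tape[-1..2]=0100 (head:   ^)
Step 6: in state B at pos 1, read 0 -> (B,0)->write 0,move R,goto H. Now: state=H, head=2, tape[-1..3]=01000 (head:    ^)
Head positions at steps 0..6: starting at 0, distinct positions visited = {0, 1, 2} -> 3 position(s)

Answer: 3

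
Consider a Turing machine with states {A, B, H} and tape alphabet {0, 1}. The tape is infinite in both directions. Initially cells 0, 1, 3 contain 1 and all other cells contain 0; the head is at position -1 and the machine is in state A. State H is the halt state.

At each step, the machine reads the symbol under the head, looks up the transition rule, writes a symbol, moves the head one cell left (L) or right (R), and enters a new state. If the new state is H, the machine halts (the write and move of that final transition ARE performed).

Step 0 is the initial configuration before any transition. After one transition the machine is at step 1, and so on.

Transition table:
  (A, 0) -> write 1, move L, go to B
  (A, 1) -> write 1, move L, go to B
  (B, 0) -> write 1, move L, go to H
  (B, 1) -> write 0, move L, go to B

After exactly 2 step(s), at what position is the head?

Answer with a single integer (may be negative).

Answer: -3

Derivation:
Step 1: in state A at pos -1, read 0 -> (A,0)->write 1,move L,goto B. Now: state=B, head=-2, tape[-3..4]=00111010 (head:  ^)
Step 2: in state B at pos -2, read 0 -> (B,0)->write 1,move L,goto H. Now: state=H, head=-3, tape[-4..4]=001111010 (head:  ^)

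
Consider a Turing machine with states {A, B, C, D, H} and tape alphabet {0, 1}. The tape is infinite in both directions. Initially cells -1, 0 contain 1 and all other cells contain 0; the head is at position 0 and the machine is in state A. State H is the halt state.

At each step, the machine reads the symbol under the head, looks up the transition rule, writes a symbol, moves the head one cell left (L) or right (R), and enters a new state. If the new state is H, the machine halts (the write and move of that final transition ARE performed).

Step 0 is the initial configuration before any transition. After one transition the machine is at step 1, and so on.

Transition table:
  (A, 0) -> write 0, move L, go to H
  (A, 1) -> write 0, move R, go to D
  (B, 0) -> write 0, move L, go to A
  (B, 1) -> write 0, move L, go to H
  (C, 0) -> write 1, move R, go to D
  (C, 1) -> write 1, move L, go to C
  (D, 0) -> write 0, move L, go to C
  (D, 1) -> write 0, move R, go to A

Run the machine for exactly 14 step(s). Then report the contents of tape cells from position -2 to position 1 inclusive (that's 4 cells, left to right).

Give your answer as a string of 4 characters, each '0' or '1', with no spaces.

Step 1: in state A at pos 0, read 1 -> (A,1)->write 0,move R,goto D. Now: state=D, head=1, tape[-2..2]=01000 (head:    ^)
Step 2: in state D at pos 1, read 0 -> (D,0)->write 0,move L,goto C. Now: state=C, head=0, tape[-2..2]=01000 (head:   ^)
Step 3: in state C at pos 0, read 0 -> (C,0)->write 1,move R,goto D. Now: state=D, head=1, tape[-2..2]=01100 (head:    ^)
Step 4: in state D at pos 1, read 0 -> (D,0)->write 0,move L,goto C. Now: state=C, head=0, tape[-2..2]=01100 (head:   ^)
Step 5: in state C at pos 0, read 1 -> (C,1)->write 1,move L,goto C. Now: state=C, head=-1, tape[-2..2]=01100 (head:  ^)
Step 6: in state C at pos -1, read 1 -> (C,1)->write 1,move L,goto C. Now: state=C, head=-2, tape[-3..2]=001100 (head:  ^)
Step 7: in state C at pos -2, read 0 -> (C,0)->write 1,move R,goto D. Now: state=D, head=-1, tape[-3..2]=011100 (head:   ^)
Step 8: in state D at pos -1, read 1 -> (D,1)->write 0,move R,goto A. Now: state=A, head=0, tape[-3..2]=010100 (head:    ^)
Step 9: in state A at pos 0, read 1 -> (A,1)->write 0,move R,goto D. Now: state=D, head=1, tape[-3..2]=010000 (head:     ^)
Step 10: in state D at pos 1, read 0 -> (D,0)->write 0,move L,goto C. Now: state=C, head=0, tape[-3..2]=010000 (head:    ^)
Step 11: in state C at pos 0, read 0 -> (C,0)->write 1,move R,goto D. Now: state=D, head=1, tape[-3..2]=010100 (head:     ^)
Step 12: in state D at pos 1, read 0 -> (D,0)->write 0,move L,goto C. Now: state=C, head=0, tape[-3..2]=010100 (head:    ^)
Step 13: in state C at pos 0, read 1 -> (C,1)->write 1,move L,goto C. Now: state=C, head=-1, tape[-3..2]=010100 (head:   ^)
Step 14: in state C at pos -1, read 0 -> (C,0)->write 1,move R,goto D. Now: state=D, head=0, tape[-3..2]=011100 (head:    ^)

Answer: 1110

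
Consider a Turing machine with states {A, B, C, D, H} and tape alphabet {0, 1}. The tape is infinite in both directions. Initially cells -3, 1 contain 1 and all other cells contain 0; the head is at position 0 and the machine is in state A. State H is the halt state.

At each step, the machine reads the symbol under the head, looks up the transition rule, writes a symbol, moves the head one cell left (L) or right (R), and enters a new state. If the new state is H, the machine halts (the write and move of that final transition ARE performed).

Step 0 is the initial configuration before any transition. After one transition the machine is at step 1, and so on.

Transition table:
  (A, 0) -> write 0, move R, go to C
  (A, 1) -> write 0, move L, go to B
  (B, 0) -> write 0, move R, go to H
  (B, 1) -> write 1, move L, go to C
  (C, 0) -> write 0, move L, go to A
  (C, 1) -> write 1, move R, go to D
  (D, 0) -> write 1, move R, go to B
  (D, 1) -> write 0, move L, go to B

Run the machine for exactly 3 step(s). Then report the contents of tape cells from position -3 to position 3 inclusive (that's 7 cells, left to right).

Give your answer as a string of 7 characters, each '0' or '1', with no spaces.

Answer: 1000110

Derivation:
Step 1: in state A at pos 0, read 0 -> (A,0)->write 0,move R,goto C. Now: state=C, head=1, tape[-4..2]=0100010 (head:      ^)
Step 2: in state C at pos 1, read 1 -> (C,1)->write 1,move R,goto D. Now: state=D, head=2, tape[-4..3]=01000100 (head:       ^)
Step 3: in state D at pos 2, read 0 -> (D,0)->write 1,move R,goto B. Now: state=B, head=3, tape[-4..4]=010001100 (head:        ^)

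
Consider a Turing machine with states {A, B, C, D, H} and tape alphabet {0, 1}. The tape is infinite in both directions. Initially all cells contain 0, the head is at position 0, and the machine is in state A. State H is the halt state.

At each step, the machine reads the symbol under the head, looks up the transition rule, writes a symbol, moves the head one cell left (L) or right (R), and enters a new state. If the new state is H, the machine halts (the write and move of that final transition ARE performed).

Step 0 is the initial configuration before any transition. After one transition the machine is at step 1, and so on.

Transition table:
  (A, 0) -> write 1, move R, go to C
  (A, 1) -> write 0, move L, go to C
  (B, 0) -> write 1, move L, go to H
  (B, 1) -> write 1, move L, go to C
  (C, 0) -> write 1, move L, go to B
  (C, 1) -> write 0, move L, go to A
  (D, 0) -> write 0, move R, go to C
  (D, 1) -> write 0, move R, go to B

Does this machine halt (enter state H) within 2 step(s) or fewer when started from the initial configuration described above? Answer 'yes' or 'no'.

Answer: no

Derivation:
Step 1: in state A at pos 0, read 0 -> (A,0)->write 1,move R,goto C. Now: state=C, head=1, tape[-1..2]=0100 (head:   ^)
Step 2: in state C at pos 1, read 0 -> (C,0)->write 1,move L,goto B. Now: state=B, head=0, tape[-1..2]=0110 (head:  ^)
After 2 step(s): state = B (not H) -> not halted within 2 -> no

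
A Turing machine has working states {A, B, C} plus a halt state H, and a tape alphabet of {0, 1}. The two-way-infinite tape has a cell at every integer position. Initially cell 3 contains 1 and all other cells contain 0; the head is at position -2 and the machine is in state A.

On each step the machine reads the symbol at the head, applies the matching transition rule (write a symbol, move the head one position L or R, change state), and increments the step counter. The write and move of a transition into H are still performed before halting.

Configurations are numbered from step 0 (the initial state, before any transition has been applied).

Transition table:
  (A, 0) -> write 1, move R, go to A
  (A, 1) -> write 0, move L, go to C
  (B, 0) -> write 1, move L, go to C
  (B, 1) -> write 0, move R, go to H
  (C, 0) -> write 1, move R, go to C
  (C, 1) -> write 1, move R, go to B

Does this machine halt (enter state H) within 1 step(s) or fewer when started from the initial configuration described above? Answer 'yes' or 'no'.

Step 1: in state A at pos -2, read 0 -> (A,0)->write 1,move R,goto A. Now: state=A, head=-1, tape[-3..4]=01000010 (head:   ^)
After 1 step(s): state = A (not H) -> not halted within 1 -> no

Answer: no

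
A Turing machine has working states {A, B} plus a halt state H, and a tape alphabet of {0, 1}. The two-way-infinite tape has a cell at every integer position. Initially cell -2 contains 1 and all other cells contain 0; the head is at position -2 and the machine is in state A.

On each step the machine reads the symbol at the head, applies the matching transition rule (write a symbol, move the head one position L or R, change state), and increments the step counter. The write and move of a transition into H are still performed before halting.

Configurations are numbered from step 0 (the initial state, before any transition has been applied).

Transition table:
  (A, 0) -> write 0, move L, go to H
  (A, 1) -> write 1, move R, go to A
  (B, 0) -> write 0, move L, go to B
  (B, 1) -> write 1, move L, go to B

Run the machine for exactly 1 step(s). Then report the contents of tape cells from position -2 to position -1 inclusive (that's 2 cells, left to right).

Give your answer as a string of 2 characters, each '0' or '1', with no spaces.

Step 1: in state A at pos -2, read 1 -> (A,1)->write 1,move R,goto A. Now: state=A, head=-1, tape[-3..0]=0100 (head:   ^)

Answer: 10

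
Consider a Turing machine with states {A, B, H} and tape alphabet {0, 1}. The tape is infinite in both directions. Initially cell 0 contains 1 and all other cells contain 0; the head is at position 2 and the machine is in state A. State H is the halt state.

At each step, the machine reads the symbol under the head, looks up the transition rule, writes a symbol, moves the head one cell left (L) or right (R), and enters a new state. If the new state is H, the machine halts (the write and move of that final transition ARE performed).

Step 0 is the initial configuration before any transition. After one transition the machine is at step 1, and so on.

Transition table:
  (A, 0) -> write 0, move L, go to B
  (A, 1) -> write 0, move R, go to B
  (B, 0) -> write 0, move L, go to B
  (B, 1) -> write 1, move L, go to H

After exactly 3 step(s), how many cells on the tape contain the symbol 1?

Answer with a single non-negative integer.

Step 1: in state A at pos 2, read 0 -> (A,0)->write 0,move L,goto B. Now: state=B, head=1, tape[-1..3]=01000 (head:   ^)
Step 2: in state B at pos 1, read 0 -> (B,0)->write 0,move L,goto B. Now: state=B, head=0, tape[-1..3]=01000 (head:  ^)
Step 3: in state B at pos 0, read 1 -> (B,1)->write 1,move L,goto H. Now: state=H, head=-1, tape[-2..3]=001000 (head:  ^)
Cells containing 1 after step 3: {0} -> 1 cell(s)

Answer: 1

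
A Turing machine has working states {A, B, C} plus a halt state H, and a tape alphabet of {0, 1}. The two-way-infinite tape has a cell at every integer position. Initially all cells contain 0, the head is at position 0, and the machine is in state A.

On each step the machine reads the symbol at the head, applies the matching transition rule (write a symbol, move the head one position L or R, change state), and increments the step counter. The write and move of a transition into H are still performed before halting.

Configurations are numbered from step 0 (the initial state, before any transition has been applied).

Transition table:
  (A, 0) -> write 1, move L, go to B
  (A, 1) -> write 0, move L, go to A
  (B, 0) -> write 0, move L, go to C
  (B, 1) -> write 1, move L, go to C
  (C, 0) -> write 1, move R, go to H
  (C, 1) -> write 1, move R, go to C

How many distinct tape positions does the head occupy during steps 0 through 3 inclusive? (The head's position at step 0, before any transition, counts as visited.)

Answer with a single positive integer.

Answer: 3

Derivation:
Step 1: in state A at pos 0, read 0 -> (A,0)->write 1,move L,goto B. Now: state=B, head=-1, tape[-2..1]=0010 (head:  ^)
Step 2: in state B at pos -1, read 0 -> (B,0)->write 0,move L,goto C. Now: state=C, head=-2, tape[-3..1]=00010 (head:  ^)
Step 3: in state C at pos -2, read 0 -> (C,0)->write 1,move R,goto H. Now: state=H, head=-1, tape[-3..1]=01010 (head:   ^)
Head positions at steps 0..3: starting at 0, distinct positions visited = {-2, -1, 0} -> 3 position(s)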